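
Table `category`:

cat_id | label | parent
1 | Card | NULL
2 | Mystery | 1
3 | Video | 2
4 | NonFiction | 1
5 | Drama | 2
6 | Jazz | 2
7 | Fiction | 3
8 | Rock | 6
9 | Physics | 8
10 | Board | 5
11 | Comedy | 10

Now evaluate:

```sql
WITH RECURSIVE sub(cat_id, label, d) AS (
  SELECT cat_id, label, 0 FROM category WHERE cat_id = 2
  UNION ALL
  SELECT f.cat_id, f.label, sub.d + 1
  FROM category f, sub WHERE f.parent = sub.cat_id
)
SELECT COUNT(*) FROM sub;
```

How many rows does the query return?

Base: cat_id=2 (Mystery) at d 0.
Iteration 1: rows with parent in {2} -> Video (id 3, d 1), Drama (id 5, d 1), Jazz (id 6, d 1).
Iteration 2: rows with parent in {3,5,6} -> Fiction (id 7, d 2), Rock (id 8, d 2), Board (id 10, d 2).
Iteration 3: rows with parent in {7,8,10} -> Physics (id 9, d 3), Comedy (id 11, d 3).
Iteration 4: no rows with parent in {9,11}; recursion stops.
Total rows emitted: 9.

9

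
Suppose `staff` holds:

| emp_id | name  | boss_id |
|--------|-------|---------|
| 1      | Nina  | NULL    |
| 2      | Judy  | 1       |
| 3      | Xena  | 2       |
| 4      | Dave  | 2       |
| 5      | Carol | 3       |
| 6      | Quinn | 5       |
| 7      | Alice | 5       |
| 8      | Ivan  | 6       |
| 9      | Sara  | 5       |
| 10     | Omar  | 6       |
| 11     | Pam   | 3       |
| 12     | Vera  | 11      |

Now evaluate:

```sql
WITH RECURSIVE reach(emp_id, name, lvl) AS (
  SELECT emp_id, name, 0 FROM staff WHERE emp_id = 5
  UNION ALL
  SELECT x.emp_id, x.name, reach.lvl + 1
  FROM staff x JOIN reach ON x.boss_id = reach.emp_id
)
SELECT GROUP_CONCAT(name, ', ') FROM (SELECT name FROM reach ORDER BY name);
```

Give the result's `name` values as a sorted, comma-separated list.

Base: emp_id=5 (Carol) at lvl 0.
Iteration 1: rows with boss_id in {5} -> Quinn (id 6, lvl 1), Alice (id 7, lvl 1), Sara (id 9, lvl 1).
Iteration 2: rows with boss_id in {6,7,9} -> Ivan (id 8, lvl 2), Omar (id 10, lvl 2).
Iteration 3: no rows with boss_id in {8,10}; recursion stops.

Alice, Carol, Ivan, Omar, Quinn, Sara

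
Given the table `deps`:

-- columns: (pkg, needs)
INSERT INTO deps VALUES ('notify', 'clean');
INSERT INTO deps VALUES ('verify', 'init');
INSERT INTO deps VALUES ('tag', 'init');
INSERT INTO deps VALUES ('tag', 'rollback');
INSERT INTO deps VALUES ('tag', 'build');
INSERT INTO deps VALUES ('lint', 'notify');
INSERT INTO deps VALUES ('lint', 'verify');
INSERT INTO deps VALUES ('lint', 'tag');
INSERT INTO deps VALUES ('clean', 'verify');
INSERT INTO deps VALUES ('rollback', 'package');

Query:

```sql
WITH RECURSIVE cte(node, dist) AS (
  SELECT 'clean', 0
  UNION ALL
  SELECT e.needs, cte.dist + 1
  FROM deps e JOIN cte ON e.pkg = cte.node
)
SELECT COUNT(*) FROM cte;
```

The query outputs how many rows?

3

Base: (clean, dist=0).
Iteration 1: edges from {clean} -> (verify, dist=1).
Iteration 2: edges from {verify} -> (init, dist=2).
Iteration 3: no outgoing edges from {init}; recursion stops.
Total rows emitted: 3.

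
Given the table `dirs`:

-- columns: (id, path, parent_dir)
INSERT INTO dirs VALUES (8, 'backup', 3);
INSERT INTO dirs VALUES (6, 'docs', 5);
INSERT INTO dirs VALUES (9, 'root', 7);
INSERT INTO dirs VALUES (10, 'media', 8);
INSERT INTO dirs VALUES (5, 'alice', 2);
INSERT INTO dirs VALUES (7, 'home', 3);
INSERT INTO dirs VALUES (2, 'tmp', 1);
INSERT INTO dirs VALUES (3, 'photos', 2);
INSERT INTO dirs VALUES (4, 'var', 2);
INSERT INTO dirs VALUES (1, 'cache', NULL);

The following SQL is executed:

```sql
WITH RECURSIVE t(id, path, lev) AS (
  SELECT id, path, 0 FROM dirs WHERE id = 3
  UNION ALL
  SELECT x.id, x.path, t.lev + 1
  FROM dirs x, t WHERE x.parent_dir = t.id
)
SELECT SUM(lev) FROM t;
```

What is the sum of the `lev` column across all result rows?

6

Base: id=3 (photos) at lev 0.
Iteration 1: rows with parent_dir in {3} -> home (id 7, lev 1), backup (id 8, lev 1).
Iteration 2: rows with parent_dir in {7,8} -> root (id 9, lev 2), media (id 10, lev 2).
Iteration 3: no rows with parent_dir in {9,10}; recursion stops.
SUM(lev) = 0 + 1 + 1 + 2 + 2 = 6.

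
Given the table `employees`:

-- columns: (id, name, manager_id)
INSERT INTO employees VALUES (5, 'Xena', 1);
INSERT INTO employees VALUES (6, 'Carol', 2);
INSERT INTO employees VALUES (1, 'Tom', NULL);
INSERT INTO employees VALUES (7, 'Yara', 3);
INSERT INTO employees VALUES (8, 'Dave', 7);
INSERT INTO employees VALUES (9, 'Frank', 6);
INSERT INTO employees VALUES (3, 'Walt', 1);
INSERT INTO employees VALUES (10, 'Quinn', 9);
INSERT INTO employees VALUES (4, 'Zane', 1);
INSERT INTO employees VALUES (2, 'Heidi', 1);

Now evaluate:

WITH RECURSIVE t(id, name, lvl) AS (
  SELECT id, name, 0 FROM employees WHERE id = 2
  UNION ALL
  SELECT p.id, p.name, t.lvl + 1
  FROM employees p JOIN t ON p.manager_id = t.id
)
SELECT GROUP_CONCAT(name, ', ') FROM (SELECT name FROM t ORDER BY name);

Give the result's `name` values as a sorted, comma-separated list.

Base: id=2 (Heidi) at lvl 0.
Iteration 1: rows with manager_id in {2} -> Carol (id 6, lvl 1).
Iteration 2: rows with manager_id in {6} -> Frank (id 9, lvl 2).
Iteration 3: rows with manager_id in {9} -> Quinn (id 10, lvl 3).
Iteration 4: no rows with manager_id in {10}; recursion stops.

Carol, Frank, Heidi, Quinn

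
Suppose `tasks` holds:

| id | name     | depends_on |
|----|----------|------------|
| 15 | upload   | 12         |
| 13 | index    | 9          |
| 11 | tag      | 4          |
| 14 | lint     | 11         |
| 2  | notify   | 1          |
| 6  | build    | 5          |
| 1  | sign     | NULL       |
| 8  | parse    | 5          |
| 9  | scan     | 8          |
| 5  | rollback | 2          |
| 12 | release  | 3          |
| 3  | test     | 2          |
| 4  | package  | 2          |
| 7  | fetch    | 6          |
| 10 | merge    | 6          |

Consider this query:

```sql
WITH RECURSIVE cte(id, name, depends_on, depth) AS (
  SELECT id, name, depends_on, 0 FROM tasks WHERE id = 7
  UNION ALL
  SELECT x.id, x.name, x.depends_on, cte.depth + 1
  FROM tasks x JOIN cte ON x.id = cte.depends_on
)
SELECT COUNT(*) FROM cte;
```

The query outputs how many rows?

5

Base: id=7 (fetch), depends_on=6, depth 0.
Iteration 1: join on id=6 -> build (id 6, depends_on=5, depth 1).
Iteration 2: join on id=5 -> rollback (id 5, depends_on=2, depth 2).
Iteration 3: join on id=2 -> notify (id 2, depends_on=1, depth 3).
Iteration 4: join on id=1 -> sign (id 1, depends_on=NULL, depth 4).
Iteration 5: depends_on is NULL; no match; recursion stops.
Total rows emitted: 5.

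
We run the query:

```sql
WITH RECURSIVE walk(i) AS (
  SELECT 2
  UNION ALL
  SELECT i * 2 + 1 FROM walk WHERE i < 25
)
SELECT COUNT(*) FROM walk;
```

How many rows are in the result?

5

Base: i=2.
Iteration 1: 2 < 25 holds -> i = 2 * 2 + 1 = 5.
Iteration 2: 5 < 25 holds -> i = 5 * 2 + 1 = 11.
Iteration 3: 11 < 25 holds -> i = 11 * 2 + 1 = 23.
Iteration 4: 23 < 25 holds -> i = 23 * 2 + 1 = 47.
Iteration 5: 47 < 25 fails; recursion stops.
Total rows emitted: 5.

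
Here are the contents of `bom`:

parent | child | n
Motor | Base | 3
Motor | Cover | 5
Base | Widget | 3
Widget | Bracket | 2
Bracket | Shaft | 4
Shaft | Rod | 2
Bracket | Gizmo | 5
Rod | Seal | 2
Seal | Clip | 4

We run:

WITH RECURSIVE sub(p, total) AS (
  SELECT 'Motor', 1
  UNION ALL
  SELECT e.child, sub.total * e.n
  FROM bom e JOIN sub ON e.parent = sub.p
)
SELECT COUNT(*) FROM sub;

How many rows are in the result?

Base: (Motor, total=1).
Iteration 1: components of {Motor} -> Base = 1*3 = 3, Cover = 1*5 = 5.
Iteration 2: components of {Base,Cover} -> Widget = 3*3 = 9.
Iteration 3: components of {Widget} -> Bracket = 9*2 = 18.
Iteration 4: components of {Bracket} -> Gizmo = 18*5 = 90, Shaft = 18*4 = 72.
Iteration 5: components of {Gizmo,Shaft} -> Rod = 72*2 = 144.
Iteration 6: components of {Rod} -> Seal = 144*2 = 288.
Iteration 7: components of {Seal} -> Clip = 288*4 = 1152.
Iteration 8: no further components; recursion stops.
Total rows emitted: 10.

10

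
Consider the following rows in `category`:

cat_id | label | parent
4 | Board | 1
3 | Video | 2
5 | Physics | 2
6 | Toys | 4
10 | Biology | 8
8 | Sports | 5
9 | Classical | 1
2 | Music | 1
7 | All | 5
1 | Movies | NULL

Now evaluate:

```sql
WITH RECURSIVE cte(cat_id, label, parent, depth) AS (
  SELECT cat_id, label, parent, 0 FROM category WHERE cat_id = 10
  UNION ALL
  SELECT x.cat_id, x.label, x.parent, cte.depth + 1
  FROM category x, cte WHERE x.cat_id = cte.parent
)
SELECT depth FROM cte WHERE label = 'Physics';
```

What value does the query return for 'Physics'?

2

Base: cat_id=10 (Biology), parent=8, depth 0.
Iteration 1: join on cat_id=8 -> Sports (id 8, parent=5, depth 1).
Iteration 2: join on cat_id=5 -> Physics (id 5, parent=2, depth 2).
Iteration 3: join on cat_id=2 -> Music (id 2, parent=1, depth 3).
Iteration 4: join on cat_id=1 -> Movies (id 1, parent=NULL, depth 4).
Iteration 5: parent is NULL; no match; recursion stops.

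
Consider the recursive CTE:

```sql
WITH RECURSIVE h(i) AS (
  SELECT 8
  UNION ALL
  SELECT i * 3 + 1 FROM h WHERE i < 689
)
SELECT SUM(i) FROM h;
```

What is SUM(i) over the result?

Base: i=8.
Iteration 1: 8 < 689 holds -> i = 8 * 3 + 1 = 25.
Iteration 2: 25 < 689 holds -> i = 25 * 3 + 1 = 76.
Iteration 3: 76 < 689 holds -> i = 76 * 3 + 1 = 229.
Iteration 4: 229 < 689 holds -> i = 229 * 3 + 1 = 688.
Iteration 5: 688 < 689 holds -> i = 688 * 3 + 1 = 2065.
Iteration 6: 2065 < 689 fails; recursion stops.
SUM(i) = 8 + 25 + 76 + 229 + 688 + 2065 = 3091.

3091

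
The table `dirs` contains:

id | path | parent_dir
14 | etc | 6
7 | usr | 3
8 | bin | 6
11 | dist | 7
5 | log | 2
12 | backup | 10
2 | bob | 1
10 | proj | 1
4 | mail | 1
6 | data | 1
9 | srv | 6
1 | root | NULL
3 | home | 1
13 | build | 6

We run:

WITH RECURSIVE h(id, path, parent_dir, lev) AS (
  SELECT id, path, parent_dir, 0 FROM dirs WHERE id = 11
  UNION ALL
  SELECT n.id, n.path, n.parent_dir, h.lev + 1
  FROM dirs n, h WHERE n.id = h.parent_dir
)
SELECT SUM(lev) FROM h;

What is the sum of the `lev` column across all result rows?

Base: id=11 (dist), parent_dir=7, lev 0.
Iteration 1: join on id=7 -> usr (id 7, parent_dir=3, lev 1).
Iteration 2: join on id=3 -> home (id 3, parent_dir=1, lev 2).
Iteration 3: join on id=1 -> root (id 1, parent_dir=NULL, lev 3).
Iteration 4: parent_dir is NULL; no match; recursion stops.
SUM(lev) = 0 + 1 + 2 + 3 = 6.

6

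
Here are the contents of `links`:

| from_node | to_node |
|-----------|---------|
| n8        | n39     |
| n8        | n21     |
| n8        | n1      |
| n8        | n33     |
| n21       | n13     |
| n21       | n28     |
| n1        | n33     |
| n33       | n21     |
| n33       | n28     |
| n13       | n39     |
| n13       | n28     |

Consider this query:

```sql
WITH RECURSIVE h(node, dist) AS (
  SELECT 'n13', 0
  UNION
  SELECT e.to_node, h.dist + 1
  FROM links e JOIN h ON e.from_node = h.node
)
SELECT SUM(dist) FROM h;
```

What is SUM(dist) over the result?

2

Base: (n13, dist=0).
Iteration 1: edges from {n13} -> (n28, dist=1), (n39, dist=1).
Iteration 2: no outgoing edges from {n28,n39}; recursion stops.
SUM(dist) = 0 + 1 + 1 = 2.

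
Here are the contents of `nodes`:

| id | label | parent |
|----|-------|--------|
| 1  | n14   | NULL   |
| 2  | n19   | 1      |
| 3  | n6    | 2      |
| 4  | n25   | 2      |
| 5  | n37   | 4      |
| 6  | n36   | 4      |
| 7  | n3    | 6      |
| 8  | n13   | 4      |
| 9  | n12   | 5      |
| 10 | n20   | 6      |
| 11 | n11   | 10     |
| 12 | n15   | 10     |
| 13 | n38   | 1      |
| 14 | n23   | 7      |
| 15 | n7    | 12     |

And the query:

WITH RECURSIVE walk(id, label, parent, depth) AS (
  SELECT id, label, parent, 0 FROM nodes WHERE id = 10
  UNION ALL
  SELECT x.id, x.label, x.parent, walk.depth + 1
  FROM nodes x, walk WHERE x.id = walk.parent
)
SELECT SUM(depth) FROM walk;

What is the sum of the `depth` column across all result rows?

Base: id=10 (n20), parent=6, depth 0.
Iteration 1: join on id=6 -> n36 (id 6, parent=4, depth 1).
Iteration 2: join on id=4 -> n25 (id 4, parent=2, depth 2).
Iteration 3: join on id=2 -> n19 (id 2, parent=1, depth 3).
Iteration 4: join on id=1 -> n14 (id 1, parent=NULL, depth 4).
Iteration 5: parent is NULL; no match; recursion stops.
SUM(depth) = 0 + 1 + 2 + 3 + 4 = 10.

10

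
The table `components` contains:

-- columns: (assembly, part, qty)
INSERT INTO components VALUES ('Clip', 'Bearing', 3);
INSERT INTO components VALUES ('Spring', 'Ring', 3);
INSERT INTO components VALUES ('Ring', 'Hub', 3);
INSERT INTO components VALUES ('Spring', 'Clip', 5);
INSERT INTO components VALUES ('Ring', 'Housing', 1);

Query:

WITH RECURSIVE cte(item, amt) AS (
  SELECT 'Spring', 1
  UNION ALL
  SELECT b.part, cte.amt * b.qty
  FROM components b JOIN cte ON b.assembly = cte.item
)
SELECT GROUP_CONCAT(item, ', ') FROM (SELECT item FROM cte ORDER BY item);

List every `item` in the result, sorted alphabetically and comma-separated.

Base: (Spring, amt=1).
Iteration 1: components of {Spring} -> Clip = 1*5 = 5, Ring = 1*3 = 3.
Iteration 2: components of {Clip,Ring} -> Bearing = 5*3 = 15, Housing = 3*1 = 3, Hub = 3*3 = 9.
Iteration 3: no further components; recursion stops.

Bearing, Clip, Housing, Hub, Ring, Spring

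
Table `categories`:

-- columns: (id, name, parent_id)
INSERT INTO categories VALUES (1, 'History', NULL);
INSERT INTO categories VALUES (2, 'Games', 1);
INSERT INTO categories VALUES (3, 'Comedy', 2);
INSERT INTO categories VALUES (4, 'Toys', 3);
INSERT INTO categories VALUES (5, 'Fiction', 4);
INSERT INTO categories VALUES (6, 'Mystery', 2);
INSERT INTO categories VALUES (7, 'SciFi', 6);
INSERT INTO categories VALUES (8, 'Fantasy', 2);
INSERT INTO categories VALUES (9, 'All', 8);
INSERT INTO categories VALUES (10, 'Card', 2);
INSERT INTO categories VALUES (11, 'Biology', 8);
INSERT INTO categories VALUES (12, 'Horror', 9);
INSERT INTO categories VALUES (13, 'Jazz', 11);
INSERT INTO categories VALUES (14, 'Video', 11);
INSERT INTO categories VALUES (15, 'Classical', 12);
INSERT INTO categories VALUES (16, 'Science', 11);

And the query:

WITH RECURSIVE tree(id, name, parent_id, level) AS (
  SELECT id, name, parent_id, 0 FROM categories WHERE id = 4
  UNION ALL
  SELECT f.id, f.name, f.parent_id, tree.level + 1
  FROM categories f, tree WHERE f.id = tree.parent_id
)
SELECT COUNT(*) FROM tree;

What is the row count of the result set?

Base: id=4 (Toys), parent_id=3, level 0.
Iteration 1: join on id=3 -> Comedy (id 3, parent_id=2, level 1).
Iteration 2: join on id=2 -> Games (id 2, parent_id=1, level 2).
Iteration 3: join on id=1 -> History (id 1, parent_id=NULL, level 3).
Iteration 4: parent_id is NULL; no match; recursion stops.
Total rows emitted: 4.

4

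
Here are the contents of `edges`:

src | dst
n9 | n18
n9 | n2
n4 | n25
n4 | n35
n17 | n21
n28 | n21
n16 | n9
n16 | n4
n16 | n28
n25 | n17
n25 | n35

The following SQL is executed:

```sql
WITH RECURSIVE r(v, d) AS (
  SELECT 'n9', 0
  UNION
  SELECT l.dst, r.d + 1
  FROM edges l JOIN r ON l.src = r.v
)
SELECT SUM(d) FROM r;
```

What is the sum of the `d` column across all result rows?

Base: (n9, d=0).
Iteration 1: edges from {n9} -> (n18, d=1), (n2, d=1).
Iteration 2: no outgoing edges from {n18,n2}; recursion stops.
SUM(d) = 0 + 1 + 1 = 2.

2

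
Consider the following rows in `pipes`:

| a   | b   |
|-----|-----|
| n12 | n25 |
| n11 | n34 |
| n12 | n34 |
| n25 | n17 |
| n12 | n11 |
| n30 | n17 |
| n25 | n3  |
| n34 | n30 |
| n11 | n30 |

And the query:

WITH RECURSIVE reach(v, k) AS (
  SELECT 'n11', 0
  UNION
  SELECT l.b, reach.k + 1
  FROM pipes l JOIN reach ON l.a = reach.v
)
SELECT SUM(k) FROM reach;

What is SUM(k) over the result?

9

Base: (n11, k=0).
Iteration 1: edges from {n11} -> (n30, k=1), (n34, k=1).
Iteration 2: edges from {n30,n34} -> (n17, k=2), (n30, k=2).
Iteration 3: edges from {n17,n30} -> (n17, k=3).
Iteration 4: no outgoing edges from {n17}; recursion stops.
SUM(k) = 0 + 1 + 1 + 2 + 2 + 3 = 9.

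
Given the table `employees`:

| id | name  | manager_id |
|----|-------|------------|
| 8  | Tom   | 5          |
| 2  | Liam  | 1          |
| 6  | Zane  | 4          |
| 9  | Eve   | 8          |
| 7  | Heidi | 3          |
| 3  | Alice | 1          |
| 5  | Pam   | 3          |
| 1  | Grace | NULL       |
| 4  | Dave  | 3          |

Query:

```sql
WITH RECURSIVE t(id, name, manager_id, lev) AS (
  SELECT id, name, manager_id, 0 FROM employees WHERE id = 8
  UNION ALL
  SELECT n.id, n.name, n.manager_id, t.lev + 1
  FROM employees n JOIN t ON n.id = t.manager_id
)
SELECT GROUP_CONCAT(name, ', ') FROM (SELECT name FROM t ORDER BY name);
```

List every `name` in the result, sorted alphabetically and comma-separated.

Alice, Grace, Pam, Tom

Base: id=8 (Tom), manager_id=5, lev 0.
Iteration 1: join on id=5 -> Pam (id 5, manager_id=3, lev 1).
Iteration 2: join on id=3 -> Alice (id 3, manager_id=1, lev 2).
Iteration 3: join on id=1 -> Grace (id 1, manager_id=NULL, lev 3).
Iteration 4: manager_id is NULL; no match; recursion stops.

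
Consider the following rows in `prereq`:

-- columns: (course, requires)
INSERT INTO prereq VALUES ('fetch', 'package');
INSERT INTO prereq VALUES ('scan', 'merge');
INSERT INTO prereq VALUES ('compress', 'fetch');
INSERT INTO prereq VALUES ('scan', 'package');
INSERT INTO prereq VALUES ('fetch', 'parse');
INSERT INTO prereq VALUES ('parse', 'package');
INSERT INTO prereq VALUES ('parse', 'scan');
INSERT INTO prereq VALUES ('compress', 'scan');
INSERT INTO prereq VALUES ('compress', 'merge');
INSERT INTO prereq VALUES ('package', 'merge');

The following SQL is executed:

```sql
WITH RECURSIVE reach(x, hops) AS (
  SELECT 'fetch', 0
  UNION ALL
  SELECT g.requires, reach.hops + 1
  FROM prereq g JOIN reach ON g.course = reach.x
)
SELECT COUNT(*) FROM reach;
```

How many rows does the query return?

10

Base: (fetch, hops=0).
Iteration 1: edges from {fetch} -> (package, hops=1), (parse, hops=1).
Iteration 2: edges from {package,parse} -> (merge, hops=2), (package, hops=2), (scan, hops=2).
Iteration 3: edges from {merge,package,scan} -> (merge, hops=3) x2, (package, hops=3). [UNION ALL keeps all 3 new rows, including repeats]
Iteration 4: edges from {merge,package} -> (merge, hops=4).
Iteration 5: no outgoing edges from {merge}; recursion stops.
Total rows emitted: 10.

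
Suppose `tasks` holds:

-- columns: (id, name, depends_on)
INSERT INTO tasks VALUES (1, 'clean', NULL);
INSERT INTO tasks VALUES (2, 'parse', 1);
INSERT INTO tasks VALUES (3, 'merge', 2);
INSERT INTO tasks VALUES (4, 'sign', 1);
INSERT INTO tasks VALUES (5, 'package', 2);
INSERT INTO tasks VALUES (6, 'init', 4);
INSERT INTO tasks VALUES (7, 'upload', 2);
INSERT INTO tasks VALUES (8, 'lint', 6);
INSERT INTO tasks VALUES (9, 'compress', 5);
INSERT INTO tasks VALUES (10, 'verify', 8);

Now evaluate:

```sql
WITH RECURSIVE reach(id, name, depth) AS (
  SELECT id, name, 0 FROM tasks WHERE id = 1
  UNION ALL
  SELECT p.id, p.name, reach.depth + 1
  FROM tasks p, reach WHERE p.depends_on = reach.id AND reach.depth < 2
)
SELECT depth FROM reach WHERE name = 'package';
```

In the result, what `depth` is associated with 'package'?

2

Base: id=1 (clean) at depth 0.
Iteration 1: rows with depends_on in {1} -> parse (id 2, depth 1), sign (id 4, depth 1).
Iteration 2: rows with depends_on in {2,4} -> merge (id 3, depth 2), package (id 5, depth 2), init (id 6, depth 2), upload (id 7, depth 2).
Iteration 3: depth < 2 fails for all current rows; recursion stops.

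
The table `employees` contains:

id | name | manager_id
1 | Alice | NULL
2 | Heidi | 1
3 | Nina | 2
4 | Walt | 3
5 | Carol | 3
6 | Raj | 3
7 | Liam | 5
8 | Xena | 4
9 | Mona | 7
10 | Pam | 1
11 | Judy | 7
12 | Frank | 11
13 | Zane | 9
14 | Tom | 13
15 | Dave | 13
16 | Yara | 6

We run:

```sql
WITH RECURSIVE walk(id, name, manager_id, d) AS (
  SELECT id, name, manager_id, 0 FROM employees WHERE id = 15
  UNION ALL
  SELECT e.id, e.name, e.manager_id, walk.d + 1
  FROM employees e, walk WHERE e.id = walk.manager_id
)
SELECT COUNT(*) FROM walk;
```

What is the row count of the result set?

Base: id=15 (Dave), manager_id=13, d 0.
Iteration 1: join on id=13 -> Zane (id 13, manager_id=9, d 1).
Iteration 2: join on id=9 -> Mona (id 9, manager_id=7, d 2).
Iteration 3: join on id=7 -> Liam (id 7, manager_id=5, d 3).
Iteration 4: join on id=5 -> Carol (id 5, manager_id=3, d 4).
Iteration 5: join on id=3 -> Nina (id 3, manager_id=2, d 5).
Iteration 6: join on id=2 -> Heidi (id 2, manager_id=1, d 6).
Iteration 7: join on id=1 -> Alice (id 1, manager_id=NULL, d 7).
Iteration 8: manager_id is NULL; no match; recursion stops.
Total rows emitted: 8.

8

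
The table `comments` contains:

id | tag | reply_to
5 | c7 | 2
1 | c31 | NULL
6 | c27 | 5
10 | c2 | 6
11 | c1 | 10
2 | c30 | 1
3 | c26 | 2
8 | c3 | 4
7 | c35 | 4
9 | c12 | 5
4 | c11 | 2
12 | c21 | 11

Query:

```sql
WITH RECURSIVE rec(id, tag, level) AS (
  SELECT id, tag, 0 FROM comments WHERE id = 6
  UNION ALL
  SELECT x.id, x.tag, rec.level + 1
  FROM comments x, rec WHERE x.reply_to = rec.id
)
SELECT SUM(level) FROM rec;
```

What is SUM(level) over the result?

Base: id=6 (c27) at level 0.
Iteration 1: rows with reply_to in {6} -> c2 (id 10, level 1).
Iteration 2: rows with reply_to in {10} -> c1 (id 11, level 2).
Iteration 3: rows with reply_to in {11} -> c21 (id 12, level 3).
Iteration 4: no rows with reply_to in {12}; recursion stops.
SUM(level) = 0 + 1 + 2 + 3 = 6.

6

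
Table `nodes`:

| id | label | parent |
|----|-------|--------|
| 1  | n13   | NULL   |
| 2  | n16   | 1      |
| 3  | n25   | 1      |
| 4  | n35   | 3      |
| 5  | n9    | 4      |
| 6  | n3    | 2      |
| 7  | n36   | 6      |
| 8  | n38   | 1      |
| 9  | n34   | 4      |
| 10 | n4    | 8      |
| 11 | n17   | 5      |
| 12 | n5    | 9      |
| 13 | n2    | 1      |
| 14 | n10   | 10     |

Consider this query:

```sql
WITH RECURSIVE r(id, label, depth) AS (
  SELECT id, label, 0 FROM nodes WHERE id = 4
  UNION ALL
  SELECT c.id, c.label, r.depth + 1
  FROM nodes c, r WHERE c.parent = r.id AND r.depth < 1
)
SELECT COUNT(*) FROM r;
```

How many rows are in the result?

Base: id=4 (n35) at depth 0.
Iteration 1: rows with parent in {4} -> n9 (id 5, depth 1), n34 (id 9, depth 1).
Iteration 2: depth < 1 fails for all current rows; recursion stops.
Total rows emitted: 3.

3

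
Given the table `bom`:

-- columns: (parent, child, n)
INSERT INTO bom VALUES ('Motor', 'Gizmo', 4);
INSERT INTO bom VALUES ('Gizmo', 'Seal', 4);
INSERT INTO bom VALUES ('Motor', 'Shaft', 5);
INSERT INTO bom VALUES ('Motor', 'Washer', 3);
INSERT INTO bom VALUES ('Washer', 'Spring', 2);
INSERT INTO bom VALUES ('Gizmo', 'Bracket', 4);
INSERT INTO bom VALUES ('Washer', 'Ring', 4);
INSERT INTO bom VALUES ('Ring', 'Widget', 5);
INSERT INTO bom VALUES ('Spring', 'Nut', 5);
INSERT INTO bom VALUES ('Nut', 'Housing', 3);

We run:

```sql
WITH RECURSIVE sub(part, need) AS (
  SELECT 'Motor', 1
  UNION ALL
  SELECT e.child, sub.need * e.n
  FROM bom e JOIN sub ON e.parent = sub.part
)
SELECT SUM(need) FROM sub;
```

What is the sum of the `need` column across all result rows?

243

Base: (Motor, need=1).
Iteration 1: components of {Motor} -> Gizmo = 1*4 = 4, Shaft = 1*5 = 5, Washer = 1*3 = 3.
Iteration 2: components of {Gizmo,Shaft,Washer} -> Bracket = 4*4 = 16, Ring = 3*4 = 12, Seal = 4*4 = 16, Spring = 3*2 = 6.
Iteration 3: components of {Bracket,Ring,Seal,Spring} -> Nut = 6*5 = 30, Widget = 12*5 = 60.
Iteration 4: components of {Nut,Widget} -> Housing = 30*3 = 90.
Iteration 5: no further components; recursion stops.
SUM(need) = 1 + 4 + 5 + 3 + 16 + 16 + 6 + 12 + 30 + 60 + 90 = 243.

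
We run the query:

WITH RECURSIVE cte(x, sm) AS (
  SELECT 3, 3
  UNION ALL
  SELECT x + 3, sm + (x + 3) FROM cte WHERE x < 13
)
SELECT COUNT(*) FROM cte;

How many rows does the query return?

5

Base: x=3, sm=3.
Iteration 1: 3 < 13 holds -> x = 3 + 3 = 6, sm = 3 + 6 = 9.
Iteration 2: 6 < 13 holds -> x = 6 + 3 = 9, sm = 9 + 9 = 18.
Iteration 3: 9 < 13 holds -> x = 9 + 3 = 12, sm = 18 + 12 = 30.
Iteration 4: 12 < 13 holds -> x = 12 + 3 = 15, sm = 30 + 15 = 45.
Iteration 5: 15 < 13 fails; recursion stops.
Total rows emitted: 5.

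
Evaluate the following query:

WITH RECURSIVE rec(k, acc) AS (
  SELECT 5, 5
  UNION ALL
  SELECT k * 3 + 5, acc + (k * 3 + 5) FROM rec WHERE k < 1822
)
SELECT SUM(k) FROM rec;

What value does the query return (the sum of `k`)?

Base: k=5, acc=5.
Iteration 1: 5 < 1822 holds -> k = 5 * 3 + 5 = 20, acc = 5 + 20 = 25.
Iteration 2: 20 < 1822 holds -> k = 20 * 3 + 5 = 65, acc = 25 + 65 = 90.
Iteration 3: 65 < 1822 holds -> k = 65 * 3 + 5 = 200, acc = 90 + 200 = 290.
Iteration 4: 200 < 1822 holds -> k = 200 * 3 + 5 = 605, acc = 290 + 605 = 895.
Iteration 5: 605 < 1822 holds -> k = 605 * 3 + 5 = 1820, acc = 895 + 1820 = 2715.
Iteration 6: 1820 < 1822 holds -> k = 1820 * 3 + 5 = 5465, acc = 2715 + 5465 = 8180.
Iteration 7: 5465 < 1822 fails; recursion stops.
SUM(k) = 5 + 20 + 65 + 200 + 605 + 1820 + 5465 = 8180.

8180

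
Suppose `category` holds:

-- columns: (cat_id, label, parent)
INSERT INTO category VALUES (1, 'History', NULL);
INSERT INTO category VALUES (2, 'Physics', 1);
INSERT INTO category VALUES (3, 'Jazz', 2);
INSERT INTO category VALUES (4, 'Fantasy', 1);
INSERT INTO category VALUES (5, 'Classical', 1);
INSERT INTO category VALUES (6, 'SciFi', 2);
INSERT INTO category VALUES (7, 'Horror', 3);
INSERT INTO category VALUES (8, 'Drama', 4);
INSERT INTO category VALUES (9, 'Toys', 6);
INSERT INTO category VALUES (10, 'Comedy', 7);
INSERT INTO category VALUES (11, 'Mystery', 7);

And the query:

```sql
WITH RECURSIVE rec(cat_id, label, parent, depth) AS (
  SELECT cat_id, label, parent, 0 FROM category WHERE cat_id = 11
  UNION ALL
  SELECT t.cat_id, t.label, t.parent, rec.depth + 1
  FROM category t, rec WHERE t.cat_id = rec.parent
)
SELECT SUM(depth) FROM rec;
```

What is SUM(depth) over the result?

Base: cat_id=11 (Mystery), parent=7, depth 0.
Iteration 1: join on cat_id=7 -> Horror (id 7, parent=3, depth 1).
Iteration 2: join on cat_id=3 -> Jazz (id 3, parent=2, depth 2).
Iteration 3: join on cat_id=2 -> Physics (id 2, parent=1, depth 3).
Iteration 4: join on cat_id=1 -> History (id 1, parent=NULL, depth 4).
Iteration 5: parent is NULL; no match; recursion stops.
SUM(depth) = 0 + 1 + 2 + 3 + 4 = 10.

10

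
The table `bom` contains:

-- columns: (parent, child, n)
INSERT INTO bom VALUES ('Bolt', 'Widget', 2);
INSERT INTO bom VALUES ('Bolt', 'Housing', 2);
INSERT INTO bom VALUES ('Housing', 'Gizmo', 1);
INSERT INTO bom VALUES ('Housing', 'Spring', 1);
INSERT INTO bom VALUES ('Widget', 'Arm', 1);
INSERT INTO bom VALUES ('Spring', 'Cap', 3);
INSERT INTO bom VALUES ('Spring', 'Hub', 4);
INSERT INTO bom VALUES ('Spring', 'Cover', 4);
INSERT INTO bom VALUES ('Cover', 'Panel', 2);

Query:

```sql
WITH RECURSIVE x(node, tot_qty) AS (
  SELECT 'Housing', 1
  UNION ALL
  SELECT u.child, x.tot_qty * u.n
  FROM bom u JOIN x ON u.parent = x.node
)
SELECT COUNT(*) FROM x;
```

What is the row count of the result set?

7

Base: (Housing, tot_qty=1).
Iteration 1: components of {Housing} -> Gizmo = 1*1 = 1, Spring = 1*1 = 1.
Iteration 2: components of {Gizmo,Spring} -> Cap = 1*3 = 3, Cover = 1*4 = 4, Hub = 1*4 = 4.
Iteration 3: components of {Cap,Cover,Hub} -> Panel = 4*2 = 8.
Iteration 4: no further components; recursion stops.
Total rows emitted: 7.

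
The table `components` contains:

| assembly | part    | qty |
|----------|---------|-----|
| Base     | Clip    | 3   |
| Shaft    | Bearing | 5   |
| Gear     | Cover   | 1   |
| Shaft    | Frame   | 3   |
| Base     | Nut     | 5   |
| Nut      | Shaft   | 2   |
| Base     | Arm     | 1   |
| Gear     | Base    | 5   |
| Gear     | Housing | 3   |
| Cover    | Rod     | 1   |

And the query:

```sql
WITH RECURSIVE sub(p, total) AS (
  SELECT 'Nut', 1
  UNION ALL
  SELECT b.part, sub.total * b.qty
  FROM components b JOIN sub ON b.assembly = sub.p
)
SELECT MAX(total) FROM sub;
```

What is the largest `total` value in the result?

10

Base: (Nut, total=1).
Iteration 1: components of {Nut} -> Shaft = 1*2 = 2.
Iteration 2: components of {Shaft} -> Bearing = 2*5 = 10, Frame = 2*3 = 6.
Iteration 3: no further components; recursion stops.
total values: 1, 2, 10, 6; the maximum is 10.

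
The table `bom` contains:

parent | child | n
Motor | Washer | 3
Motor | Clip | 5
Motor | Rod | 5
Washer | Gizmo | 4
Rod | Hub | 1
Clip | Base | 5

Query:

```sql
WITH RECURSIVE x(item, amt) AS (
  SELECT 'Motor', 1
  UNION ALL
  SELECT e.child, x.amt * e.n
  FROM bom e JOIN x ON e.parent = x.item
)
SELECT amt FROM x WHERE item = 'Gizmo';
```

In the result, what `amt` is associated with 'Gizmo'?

Base: (Motor, amt=1).
Iteration 1: components of {Motor} -> Clip = 1*5 = 5, Rod = 1*5 = 5, Washer = 1*3 = 3.
Iteration 2: components of {Clip,Rod,Washer} -> Base = 5*5 = 25, Gizmo = 3*4 = 12, Hub = 5*1 = 5.
Iteration 3: no further components; recursion stops.

12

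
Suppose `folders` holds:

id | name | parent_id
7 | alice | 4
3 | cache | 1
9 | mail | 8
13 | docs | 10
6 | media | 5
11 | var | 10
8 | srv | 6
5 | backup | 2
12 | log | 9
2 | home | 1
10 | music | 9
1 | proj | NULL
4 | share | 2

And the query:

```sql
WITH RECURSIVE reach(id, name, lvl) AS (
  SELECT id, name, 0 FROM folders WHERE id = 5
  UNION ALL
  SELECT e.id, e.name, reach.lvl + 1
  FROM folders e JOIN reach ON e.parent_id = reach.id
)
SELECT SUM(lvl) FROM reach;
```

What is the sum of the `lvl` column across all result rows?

Base: id=5 (backup) at lvl 0.
Iteration 1: rows with parent_id in {5} -> media (id 6, lvl 1).
Iteration 2: rows with parent_id in {6} -> srv (id 8, lvl 2).
Iteration 3: rows with parent_id in {8} -> mail (id 9, lvl 3).
Iteration 4: rows with parent_id in {9} -> music (id 10, lvl 4), log (id 12, lvl 4).
Iteration 5: rows with parent_id in {10,12} -> var (id 11, lvl 5), docs (id 13, lvl 5).
Iteration 6: no rows with parent_id in {11,13}; recursion stops.
SUM(lvl) = 0 + 1 + 2 + 3 + 4 + 4 + 5 + 5 = 24.

24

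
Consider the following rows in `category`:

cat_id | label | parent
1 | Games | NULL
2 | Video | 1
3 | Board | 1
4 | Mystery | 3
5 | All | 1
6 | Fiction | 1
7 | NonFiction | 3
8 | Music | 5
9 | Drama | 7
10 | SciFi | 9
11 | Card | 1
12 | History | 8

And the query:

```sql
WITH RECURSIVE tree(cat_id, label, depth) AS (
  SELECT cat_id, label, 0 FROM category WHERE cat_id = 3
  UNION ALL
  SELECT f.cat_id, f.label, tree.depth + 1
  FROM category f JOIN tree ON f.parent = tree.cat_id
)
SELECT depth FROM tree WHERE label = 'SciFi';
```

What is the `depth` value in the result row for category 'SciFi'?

Base: cat_id=3 (Board) at depth 0.
Iteration 1: rows with parent in {3} -> Mystery (id 4, depth 1), NonFiction (id 7, depth 1).
Iteration 2: rows with parent in {4,7} -> Drama (id 9, depth 2).
Iteration 3: rows with parent in {9} -> SciFi (id 10, depth 3).
Iteration 4: no rows with parent in {10}; recursion stops.

3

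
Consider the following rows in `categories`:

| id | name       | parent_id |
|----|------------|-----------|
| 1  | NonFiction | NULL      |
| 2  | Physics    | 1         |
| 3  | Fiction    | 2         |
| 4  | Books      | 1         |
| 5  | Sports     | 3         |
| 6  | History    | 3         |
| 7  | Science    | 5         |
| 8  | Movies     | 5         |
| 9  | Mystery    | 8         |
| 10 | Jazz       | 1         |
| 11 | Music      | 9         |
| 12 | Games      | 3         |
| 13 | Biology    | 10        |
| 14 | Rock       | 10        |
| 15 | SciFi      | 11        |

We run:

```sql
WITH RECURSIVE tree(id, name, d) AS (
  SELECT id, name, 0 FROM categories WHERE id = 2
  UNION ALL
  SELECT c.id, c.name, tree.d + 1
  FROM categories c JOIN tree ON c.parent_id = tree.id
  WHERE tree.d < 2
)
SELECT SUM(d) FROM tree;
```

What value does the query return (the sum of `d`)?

Base: id=2 (Physics) at d 0.
Iteration 1: rows with parent_id in {2} -> Fiction (id 3, d 1).
Iteration 2: rows with parent_id in {3} -> Sports (id 5, d 2), History (id 6, d 2), Games (id 12, d 2).
Iteration 3: d < 2 fails for all current rows; recursion stops.
SUM(d) = 0 + 1 + 2 + 2 + 2 = 7.

7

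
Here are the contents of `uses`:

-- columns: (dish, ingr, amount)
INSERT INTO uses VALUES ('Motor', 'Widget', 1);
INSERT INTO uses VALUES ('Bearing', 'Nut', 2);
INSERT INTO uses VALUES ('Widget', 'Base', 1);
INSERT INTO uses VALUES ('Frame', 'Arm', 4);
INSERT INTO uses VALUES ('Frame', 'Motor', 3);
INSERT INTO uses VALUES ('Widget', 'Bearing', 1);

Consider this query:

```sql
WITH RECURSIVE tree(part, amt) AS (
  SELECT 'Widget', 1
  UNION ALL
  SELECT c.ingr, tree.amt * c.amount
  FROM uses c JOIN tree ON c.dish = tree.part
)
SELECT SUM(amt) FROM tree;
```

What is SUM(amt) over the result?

Base: (Widget, amt=1).
Iteration 1: components of {Widget} -> Base = 1*1 = 1, Bearing = 1*1 = 1.
Iteration 2: components of {Base,Bearing} -> Nut = 1*2 = 2.
Iteration 3: no further components; recursion stops.
SUM(amt) = 1 + 1 + 1 + 2 = 5.

5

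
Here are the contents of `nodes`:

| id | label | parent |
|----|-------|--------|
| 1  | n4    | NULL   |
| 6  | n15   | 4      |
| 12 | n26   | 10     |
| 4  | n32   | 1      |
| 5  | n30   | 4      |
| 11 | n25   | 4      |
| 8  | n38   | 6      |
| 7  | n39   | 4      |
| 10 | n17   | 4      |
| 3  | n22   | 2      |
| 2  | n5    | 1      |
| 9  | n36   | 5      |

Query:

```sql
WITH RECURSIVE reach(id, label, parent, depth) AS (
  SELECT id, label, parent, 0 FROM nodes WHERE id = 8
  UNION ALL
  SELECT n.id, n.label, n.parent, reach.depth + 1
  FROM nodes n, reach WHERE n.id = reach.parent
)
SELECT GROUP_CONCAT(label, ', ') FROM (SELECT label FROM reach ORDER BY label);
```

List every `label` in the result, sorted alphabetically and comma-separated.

n15, n32, n38, n4

Base: id=8 (n38), parent=6, depth 0.
Iteration 1: join on id=6 -> n15 (id 6, parent=4, depth 1).
Iteration 2: join on id=4 -> n32 (id 4, parent=1, depth 2).
Iteration 3: join on id=1 -> n4 (id 1, parent=NULL, depth 3).
Iteration 4: parent is NULL; no match; recursion stops.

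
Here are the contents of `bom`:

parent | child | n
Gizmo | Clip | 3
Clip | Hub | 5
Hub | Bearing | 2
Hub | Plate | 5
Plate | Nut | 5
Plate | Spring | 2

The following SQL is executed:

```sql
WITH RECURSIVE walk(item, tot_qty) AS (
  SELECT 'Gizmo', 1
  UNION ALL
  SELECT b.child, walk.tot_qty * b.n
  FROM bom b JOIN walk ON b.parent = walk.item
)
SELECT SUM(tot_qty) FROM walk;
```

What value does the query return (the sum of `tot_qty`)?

649

Base: (Gizmo, tot_qty=1).
Iteration 1: components of {Gizmo} -> Clip = 1*3 = 3.
Iteration 2: components of {Clip} -> Hub = 3*5 = 15.
Iteration 3: components of {Hub} -> Bearing = 15*2 = 30, Plate = 15*5 = 75.
Iteration 4: components of {Bearing,Plate} -> Nut = 75*5 = 375, Spring = 75*2 = 150.
Iteration 5: no further components; recursion stops.
SUM(tot_qty) = 1 + 3 + 15 + 30 + 75 + 375 + 150 = 649.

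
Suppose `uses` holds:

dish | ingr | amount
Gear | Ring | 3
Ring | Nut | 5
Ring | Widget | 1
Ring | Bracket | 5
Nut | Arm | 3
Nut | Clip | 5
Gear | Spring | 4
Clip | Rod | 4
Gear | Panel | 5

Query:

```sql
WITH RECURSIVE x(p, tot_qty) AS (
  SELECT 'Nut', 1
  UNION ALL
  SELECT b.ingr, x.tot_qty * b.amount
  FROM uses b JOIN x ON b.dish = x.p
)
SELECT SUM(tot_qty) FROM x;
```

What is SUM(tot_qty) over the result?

Base: (Nut, tot_qty=1).
Iteration 1: components of {Nut} -> Arm = 1*3 = 3, Clip = 1*5 = 5.
Iteration 2: components of {Arm,Clip} -> Rod = 5*4 = 20.
Iteration 3: no further components; recursion stops.
SUM(tot_qty) = 1 + 3 + 5 + 20 = 29.

29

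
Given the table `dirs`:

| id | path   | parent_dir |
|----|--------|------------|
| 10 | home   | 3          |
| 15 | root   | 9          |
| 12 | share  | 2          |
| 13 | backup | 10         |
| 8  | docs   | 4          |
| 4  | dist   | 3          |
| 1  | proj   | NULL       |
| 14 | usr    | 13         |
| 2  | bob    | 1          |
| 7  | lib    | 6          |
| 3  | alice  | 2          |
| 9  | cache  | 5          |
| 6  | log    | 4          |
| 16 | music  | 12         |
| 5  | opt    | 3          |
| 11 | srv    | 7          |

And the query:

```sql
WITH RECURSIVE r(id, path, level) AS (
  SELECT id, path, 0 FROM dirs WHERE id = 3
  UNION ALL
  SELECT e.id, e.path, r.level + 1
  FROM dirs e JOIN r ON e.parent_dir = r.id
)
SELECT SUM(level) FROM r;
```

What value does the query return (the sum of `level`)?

24

Base: id=3 (alice) at level 0.
Iteration 1: rows with parent_dir in {3} -> dist (id 4, level 1), opt (id 5, level 1), home (id 10, level 1).
Iteration 2: rows with parent_dir in {4,5,10} -> log (id 6, level 2), docs (id 8, level 2), cache (id 9, level 2), backup (id 13, level 2).
Iteration 3: rows with parent_dir in {6,8,9,13} -> lib (id 7, level 3), usr (id 14, level 3), root (id 15, level 3).
Iteration 4: rows with parent_dir in {7,14,15} -> srv (id 11, level 4).
Iteration 5: no rows with parent_dir in {11}; recursion stops.
SUM(level) = 0 + 1 + 1 + 1 + 2 + 2 + 2 + 2 + 3 + 3 + 3 + 4 = 24.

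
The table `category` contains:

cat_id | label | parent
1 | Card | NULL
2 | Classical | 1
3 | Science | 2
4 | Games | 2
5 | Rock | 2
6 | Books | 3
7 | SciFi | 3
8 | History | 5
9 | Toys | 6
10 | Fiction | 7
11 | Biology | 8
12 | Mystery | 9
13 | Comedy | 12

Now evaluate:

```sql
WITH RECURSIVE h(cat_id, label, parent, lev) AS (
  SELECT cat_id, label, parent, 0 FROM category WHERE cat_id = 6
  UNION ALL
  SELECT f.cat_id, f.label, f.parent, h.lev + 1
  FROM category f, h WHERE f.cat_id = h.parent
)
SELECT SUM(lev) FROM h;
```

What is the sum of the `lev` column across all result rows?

6

Base: cat_id=6 (Books), parent=3, lev 0.
Iteration 1: join on cat_id=3 -> Science (id 3, parent=2, lev 1).
Iteration 2: join on cat_id=2 -> Classical (id 2, parent=1, lev 2).
Iteration 3: join on cat_id=1 -> Card (id 1, parent=NULL, lev 3).
Iteration 4: parent is NULL; no match; recursion stops.
SUM(lev) = 0 + 1 + 2 + 3 = 6.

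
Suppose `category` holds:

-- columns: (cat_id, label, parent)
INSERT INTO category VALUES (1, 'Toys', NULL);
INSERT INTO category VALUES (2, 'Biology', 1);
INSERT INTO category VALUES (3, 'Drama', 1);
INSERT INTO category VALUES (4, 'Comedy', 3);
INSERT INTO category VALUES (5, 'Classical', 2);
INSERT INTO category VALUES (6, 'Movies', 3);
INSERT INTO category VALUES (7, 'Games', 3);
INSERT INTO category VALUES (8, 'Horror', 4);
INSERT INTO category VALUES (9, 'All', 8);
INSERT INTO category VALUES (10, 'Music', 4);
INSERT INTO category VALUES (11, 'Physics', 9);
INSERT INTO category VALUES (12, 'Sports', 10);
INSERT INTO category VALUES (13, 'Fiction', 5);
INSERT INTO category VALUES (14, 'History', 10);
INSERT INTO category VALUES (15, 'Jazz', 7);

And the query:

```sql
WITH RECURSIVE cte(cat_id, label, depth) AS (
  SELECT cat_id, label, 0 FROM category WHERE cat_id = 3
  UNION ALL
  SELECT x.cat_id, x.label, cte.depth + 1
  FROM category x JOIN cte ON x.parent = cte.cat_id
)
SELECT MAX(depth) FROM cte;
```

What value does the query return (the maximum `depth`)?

4

Base: cat_id=3 (Drama) at depth 0.
Iteration 1: rows with parent in {3} -> Comedy (id 4, depth 1), Movies (id 6, depth 1), Games (id 7, depth 1).
Iteration 2: rows with parent in {4,6,7} -> Horror (id 8, depth 2), Music (id 10, depth 2), Jazz (id 15, depth 2).
Iteration 3: rows with parent in {8,10,15} -> All (id 9, depth 3), Sports (id 12, depth 3), History (id 14, depth 3).
Iteration 4: rows with parent in {9,12,14} -> Physics (id 11, depth 4).
Iteration 5: no rows with parent in {11}; recursion stops.
depth values: 0, 1, 1, 1, 2, 2, 2, 3, 3, 3, 4; the maximum is 4.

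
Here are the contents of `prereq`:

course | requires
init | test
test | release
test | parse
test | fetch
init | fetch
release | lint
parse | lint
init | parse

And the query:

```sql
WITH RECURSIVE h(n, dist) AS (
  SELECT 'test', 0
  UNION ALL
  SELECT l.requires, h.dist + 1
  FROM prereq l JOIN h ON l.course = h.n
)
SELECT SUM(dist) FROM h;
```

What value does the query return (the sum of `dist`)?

Base: (test, dist=0).
Iteration 1: edges from {test} -> (fetch, dist=1), (parse, dist=1), (release, dist=1).
Iteration 2: edges from {fetch,parse,release} -> (lint, dist=2) x2. [UNION ALL keeps all 2 new rows, including repeats]
Iteration 3: no outgoing edges from {lint}; recursion stops.
SUM(dist) = 0 + 1 + 1 + 1 + 2 + 2 = 7.

7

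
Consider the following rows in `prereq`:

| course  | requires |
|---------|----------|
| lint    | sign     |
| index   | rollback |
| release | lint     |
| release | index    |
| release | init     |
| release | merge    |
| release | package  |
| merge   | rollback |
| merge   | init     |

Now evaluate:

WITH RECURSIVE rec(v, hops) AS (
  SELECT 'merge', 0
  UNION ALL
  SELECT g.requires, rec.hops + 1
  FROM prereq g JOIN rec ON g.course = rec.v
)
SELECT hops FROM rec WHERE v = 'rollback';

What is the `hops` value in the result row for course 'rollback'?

Base: (merge, hops=0).
Iteration 1: edges from {merge} -> (init, hops=1), (rollback, hops=1).
Iteration 2: no outgoing edges from {init,rollback}; recursion stops.

1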